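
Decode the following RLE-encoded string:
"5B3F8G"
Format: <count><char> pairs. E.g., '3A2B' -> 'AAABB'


Expanding each <count><char> pair:
  5B -> 'BBBBB'
  3F -> 'FFF'
  8G -> 'GGGGGGGG'

Decoded = BBBBBFFFGGGGGGGG


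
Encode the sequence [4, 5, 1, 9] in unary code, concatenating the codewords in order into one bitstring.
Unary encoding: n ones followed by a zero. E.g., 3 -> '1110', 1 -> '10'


Encode each number as n ones followed by a terminating 0:
  4 -> 11110 (5 bits)
  5 -> 111110 (6 bits)
  1 -> 10 (2 bits)
  9 -> 1111111110 (10 bits)
Total length = 5 + 6 + 2 + 10 = 23 bits.

Unary([4, 5, 1, 9]) = 11110111110101111111110 (23 bits)


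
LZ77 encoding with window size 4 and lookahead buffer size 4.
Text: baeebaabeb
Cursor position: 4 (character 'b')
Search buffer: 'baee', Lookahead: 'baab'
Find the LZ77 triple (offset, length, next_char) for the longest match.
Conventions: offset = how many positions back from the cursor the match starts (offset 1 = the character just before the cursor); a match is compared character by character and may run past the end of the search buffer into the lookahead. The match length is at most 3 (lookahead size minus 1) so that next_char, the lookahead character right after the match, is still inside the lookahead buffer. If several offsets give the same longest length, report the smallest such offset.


Try each offset into the search buffer:
  offset=1 (pos 3, char 'e'): match length 0
  offset=2 (pos 2, char 'e'): match length 0
  offset=3 (pos 1, char 'a'): match length 0
  offset=4 (pos 0, char 'b'): match length 2
Longest match has length 2 at offset 4.
next_char = character at position 4 + 2 = 6 -> 'a'

Best match: offset=4, length=2 (matching 'ba' starting at position 0)
LZ77 triple: (4, 2, 'a')


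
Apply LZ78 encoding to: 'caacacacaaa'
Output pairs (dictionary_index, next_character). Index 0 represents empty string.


LZ78 encoding steps:
Dictionary: {0: ''}
Step 1: w='' (idx 0), next='c' -> output (0, 'c'), add 'c' as idx 1
Step 2: w='' (idx 0), next='a' -> output (0, 'a'), add 'a' as idx 2
Step 3: w='a' (idx 2), next='c' -> output (2, 'c'), add 'ac' as idx 3
Step 4: w='ac' (idx 3), next='a' -> output (3, 'a'), add 'aca' as idx 4
Step 5: w='c' (idx 1), next='a' -> output (1, 'a'), add 'ca' as idx 5
Step 6: w='a' (idx 2), next='a' -> output (2, 'a'), add 'aa' as idx 6


Encoded: [(0, 'c'), (0, 'a'), (2, 'c'), (3, 'a'), (1, 'a'), (2, 'a')]


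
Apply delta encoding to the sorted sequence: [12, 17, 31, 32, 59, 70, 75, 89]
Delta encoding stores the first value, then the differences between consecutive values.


First value: 12
Deltas:
  17 - 12 = 5
  31 - 17 = 14
  32 - 31 = 1
  59 - 32 = 27
  70 - 59 = 11
  75 - 70 = 5
  89 - 75 = 14


Delta encoded: [12, 5, 14, 1, 27, 11, 5, 14]


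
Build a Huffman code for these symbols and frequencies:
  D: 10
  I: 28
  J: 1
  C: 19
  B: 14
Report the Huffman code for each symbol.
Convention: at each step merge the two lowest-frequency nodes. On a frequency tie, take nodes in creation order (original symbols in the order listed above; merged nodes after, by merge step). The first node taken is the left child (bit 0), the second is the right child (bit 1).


Huffman tree construction:
Step 1: Merge J(1) + D(10) = 11
Step 2: Merge (J+D)(11) + B(14) = 25
Step 3: Merge C(19) + ((J+D)+B)(25) = 44
Step 4: Merge I(28) + (C+((J+D)+B))(44) = 72
Read each symbol's code off the tree from the root (left child = 0, right child = 1).

Codes:
  D: 1101 (length 4)
  I: 0 (length 1)
  J: 1100 (length 4)
  C: 10 (length 2)
  B: 111 (length 3)
Average code length: 152/72 = 2.1111 bits/symbol


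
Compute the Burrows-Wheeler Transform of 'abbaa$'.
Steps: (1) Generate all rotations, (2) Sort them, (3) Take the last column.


Rotations (sorted):
  0: $abbaa -> last char: a
  1: a$abba -> last char: a
  2: aa$abb -> last char: b
  3: abbaa$ -> last char: $
  4: baa$ab -> last char: b
  5: bbaa$a -> last char: a


BWT = aab$ba


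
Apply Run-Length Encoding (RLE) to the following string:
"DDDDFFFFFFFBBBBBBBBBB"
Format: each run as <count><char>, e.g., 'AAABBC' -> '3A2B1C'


Scanning runs left to right:
  i=0: run of 'D' x 4 -> '4D'
  i=4: run of 'F' x 7 -> '7F'
  i=11: run of 'B' x 10 -> '10B'

RLE = 4D7F10B


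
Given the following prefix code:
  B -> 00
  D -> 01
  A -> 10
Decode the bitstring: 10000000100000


Decoding step by step:
Bits 10 -> A
Bits 00 -> B
Bits 00 -> B
Bits 00 -> B
Bits 10 -> A
Bits 00 -> B
Bits 00 -> B


Decoded message: ABBBABB


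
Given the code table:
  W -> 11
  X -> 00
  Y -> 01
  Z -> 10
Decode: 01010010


Decoding:
01 -> Y
01 -> Y
00 -> X
10 -> Z


Result: YYXZ


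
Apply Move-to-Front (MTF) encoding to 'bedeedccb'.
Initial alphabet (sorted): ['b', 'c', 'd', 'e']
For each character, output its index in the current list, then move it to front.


MTF encoding:
'b': index 0 in ['b', 'c', 'd', 'e'] -> ['b', 'c', 'd', 'e']
'e': index 3 in ['b', 'c', 'd', 'e'] -> ['e', 'b', 'c', 'd']
'd': index 3 in ['e', 'b', 'c', 'd'] -> ['d', 'e', 'b', 'c']
'e': index 1 in ['d', 'e', 'b', 'c'] -> ['e', 'd', 'b', 'c']
'e': index 0 in ['e', 'd', 'b', 'c'] -> ['e', 'd', 'b', 'c']
'd': index 1 in ['e', 'd', 'b', 'c'] -> ['d', 'e', 'b', 'c']
'c': index 3 in ['d', 'e', 'b', 'c'] -> ['c', 'd', 'e', 'b']
'c': index 0 in ['c', 'd', 'e', 'b'] -> ['c', 'd', 'e', 'b']
'b': index 3 in ['c', 'd', 'e', 'b'] -> ['b', 'c', 'd', 'e']


Output: [0, 3, 3, 1, 0, 1, 3, 0, 3]


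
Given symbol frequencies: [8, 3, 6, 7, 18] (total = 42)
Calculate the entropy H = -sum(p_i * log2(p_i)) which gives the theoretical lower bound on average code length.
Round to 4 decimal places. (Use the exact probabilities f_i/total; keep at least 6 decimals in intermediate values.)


Per-symbol terms -p_i * log2(p_i) with p_i = f_i/42:
  p = 8/42 = 0.190476: log2(p) = -2.392317, -p*log2(p) = 0.455680
  p = 3/42 = 0.071429: log2(p) = -3.807355, -p*log2(p) = 0.271954
  p = 6/42 = 0.142857: log2(p) = -2.807355, -p*log2(p) = 0.401051
  p = 7/42 = 0.166667: log2(p) = -2.584963, -p*log2(p) = 0.430827
  p = 18/42 = 0.428571: log2(p) = -1.222392, -p*log2(p) = 0.523882
H = 0.455680 + 0.271954 + 0.401051 + 0.430827 + 0.523882 = 2.083394

H = 2.0834 bits/symbol


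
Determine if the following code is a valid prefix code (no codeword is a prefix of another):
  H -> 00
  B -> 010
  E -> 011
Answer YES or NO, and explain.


Checking each pair (does one codeword prefix another?):
  H='00' vs B='010': no prefix
  H='00' vs E='011': no prefix
  B='010' vs H='00': no prefix
  B='010' vs E='011': no prefix
  E='011' vs H='00': no prefix
  E='011' vs B='010': no prefix
No violation found over all pairs.

YES -- this is a valid prefix code. No codeword is a prefix of any other codeword.


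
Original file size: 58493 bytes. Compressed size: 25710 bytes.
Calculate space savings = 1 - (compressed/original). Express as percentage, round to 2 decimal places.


ratio = compressed/original = 25710/58493 = 0.43954
savings = 1 - ratio = 1 - 0.43954 = 0.56046
as a percentage: 0.56046 * 100 = 56.05%

Space savings = 1 - 25710/58493 = 56.05%


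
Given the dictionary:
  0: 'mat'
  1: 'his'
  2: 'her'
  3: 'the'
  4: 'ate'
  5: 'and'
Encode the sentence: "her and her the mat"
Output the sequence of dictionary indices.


Look up each word in the dictionary:
  'her' -> 2
  'and' -> 5
  'her' -> 2
  'the' -> 3
  'mat' -> 0

Encoded: [2, 5, 2, 3, 0]


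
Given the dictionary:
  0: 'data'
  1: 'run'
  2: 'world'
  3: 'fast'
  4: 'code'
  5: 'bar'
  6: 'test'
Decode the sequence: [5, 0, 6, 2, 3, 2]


Look up each index in the dictionary:
  5 -> 'bar'
  0 -> 'data'
  6 -> 'test'
  2 -> 'world'
  3 -> 'fast'
  2 -> 'world'

Decoded: "bar data test world fast world"


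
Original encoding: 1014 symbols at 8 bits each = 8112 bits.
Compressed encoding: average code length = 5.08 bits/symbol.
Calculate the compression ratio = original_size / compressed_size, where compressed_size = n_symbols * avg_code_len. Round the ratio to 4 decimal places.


original_size = n_symbols * orig_bits = 1014 * 8 = 8112 bits
compressed_size = n_symbols * avg_code_len = 1014 * 5.08 = 5151.12 bits
ratio = original_size / compressed_size = 8112 / 5151.12 = 1.5748

Compression ratio = 1.5748


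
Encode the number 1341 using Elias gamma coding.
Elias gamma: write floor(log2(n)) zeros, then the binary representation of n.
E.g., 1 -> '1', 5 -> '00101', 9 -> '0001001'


num_bits = floor(log2(1341)) + 1 = 11
leading_zeros = num_bits - 1 = 10
binary(1341) = 10100111101

Elias gamma(1341) = '0000000000' + '10100111101' = 000000000010100111101 (21 bits)


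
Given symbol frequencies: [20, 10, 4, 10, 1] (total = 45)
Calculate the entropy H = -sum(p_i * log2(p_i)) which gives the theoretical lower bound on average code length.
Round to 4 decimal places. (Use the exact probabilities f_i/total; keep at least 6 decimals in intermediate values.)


Per-symbol terms -p_i * log2(p_i) with p_i = f_i/45:
  p = 20/45 = 0.444444: log2(p) = -1.169925, -p*log2(p) = 0.519967
  p = 10/45 = 0.222222: log2(p) = -2.169925, -p*log2(p) = 0.482206
  p = 4/45 = 0.088889: log2(p) = -3.491853, -p*log2(p) = 0.310387
  p = 10/45 = 0.222222: log2(p) = -2.169925, -p*log2(p) = 0.482206
  p = 1/45 = 0.022222: log2(p) = -5.491853, -p*log2(p) = 0.122041
H = 0.519967 + 0.482206 + 0.310387 + 0.482206 + 0.122041 = 1.916807

H = 1.9168 bits/symbol


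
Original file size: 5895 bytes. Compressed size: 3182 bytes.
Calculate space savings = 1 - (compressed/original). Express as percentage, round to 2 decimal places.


ratio = compressed/original = 3182/5895 = 0.539779
savings = 1 - ratio = 1 - 0.539779 = 0.460221
as a percentage: 0.460221 * 100 = 46.02%

Space savings = 1 - 3182/5895 = 46.02%


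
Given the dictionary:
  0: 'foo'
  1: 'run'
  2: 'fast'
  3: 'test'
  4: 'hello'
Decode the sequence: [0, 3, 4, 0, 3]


Look up each index in the dictionary:
  0 -> 'foo'
  3 -> 'test'
  4 -> 'hello'
  0 -> 'foo'
  3 -> 'test'

Decoded: "foo test hello foo test"


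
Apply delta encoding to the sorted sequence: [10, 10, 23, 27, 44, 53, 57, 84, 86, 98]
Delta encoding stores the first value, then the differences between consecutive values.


First value: 10
Deltas:
  10 - 10 = 0
  23 - 10 = 13
  27 - 23 = 4
  44 - 27 = 17
  53 - 44 = 9
  57 - 53 = 4
  84 - 57 = 27
  86 - 84 = 2
  98 - 86 = 12


Delta encoded: [10, 0, 13, 4, 17, 9, 4, 27, 2, 12]


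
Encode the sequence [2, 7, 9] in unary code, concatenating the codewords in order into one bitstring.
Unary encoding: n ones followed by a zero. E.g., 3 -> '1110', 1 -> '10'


Encode each number as n ones followed by a terminating 0:
  2 -> 110 (3 bits)
  7 -> 11111110 (8 bits)
  9 -> 1111111110 (10 bits)
Total length = 3 + 8 + 10 = 21 bits.

Unary([2, 7, 9]) = 110111111101111111110 (21 bits)


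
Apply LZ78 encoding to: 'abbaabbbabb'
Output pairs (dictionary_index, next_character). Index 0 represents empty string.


LZ78 encoding steps:
Dictionary: {0: ''}
Step 1: w='' (idx 0), next='a' -> output (0, 'a'), add 'a' as idx 1
Step 2: w='' (idx 0), next='b' -> output (0, 'b'), add 'b' as idx 2
Step 3: w='b' (idx 2), next='a' -> output (2, 'a'), add 'ba' as idx 3
Step 4: w='a' (idx 1), next='b' -> output (1, 'b'), add 'ab' as idx 4
Step 5: w='b' (idx 2), next='b' -> output (2, 'b'), add 'bb' as idx 5
Step 6: w='ab' (idx 4), next='b' -> output (4, 'b'), add 'abb' as idx 6


Encoded: [(0, 'a'), (0, 'b'), (2, 'a'), (1, 'b'), (2, 'b'), (4, 'b')]


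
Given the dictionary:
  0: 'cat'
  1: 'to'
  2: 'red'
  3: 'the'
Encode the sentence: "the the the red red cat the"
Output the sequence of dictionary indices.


Look up each word in the dictionary:
  'the' -> 3
  'the' -> 3
  'the' -> 3
  'red' -> 2
  'red' -> 2
  'cat' -> 0
  'the' -> 3

Encoded: [3, 3, 3, 2, 2, 0, 3]


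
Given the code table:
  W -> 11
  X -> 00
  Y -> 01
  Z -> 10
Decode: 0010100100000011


Decoding:
00 -> X
10 -> Z
10 -> Z
01 -> Y
00 -> X
00 -> X
00 -> X
11 -> W


Result: XZZYXXXW


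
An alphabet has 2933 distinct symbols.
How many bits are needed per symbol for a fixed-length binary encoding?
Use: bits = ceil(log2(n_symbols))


log2(2933) = 11.5182
Bracket: 2^11 = 2048 < 2933 <= 2^12 = 4096
So ceil(log2(2933)) = 12

bits = ceil(log2(2933)) = ceil(11.5182) = 12 bits


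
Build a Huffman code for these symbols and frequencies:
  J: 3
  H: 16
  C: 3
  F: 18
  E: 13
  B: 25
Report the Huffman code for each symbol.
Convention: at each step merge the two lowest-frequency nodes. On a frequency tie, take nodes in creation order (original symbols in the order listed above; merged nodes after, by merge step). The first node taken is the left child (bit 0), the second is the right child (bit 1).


Huffman tree construction:
Step 1: Merge J(3) + C(3) = 6
Step 2: Merge (J+C)(6) + E(13) = 19
Step 3: Merge H(16) + F(18) = 34
Step 4: Merge ((J+C)+E)(19) + B(25) = 44
Step 5: Merge (H+F)(34) + (((J+C)+E)+B)(44) = 78
Read each symbol's code off the tree from the root (left child = 0, right child = 1).

Codes:
  J: 1000 (length 4)
  H: 00 (length 2)
  C: 1001 (length 4)
  F: 01 (length 2)
  E: 101 (length 3)
  B: 11 (length 2)
Average code length: 181/78 = 2.3205 bits/symbol


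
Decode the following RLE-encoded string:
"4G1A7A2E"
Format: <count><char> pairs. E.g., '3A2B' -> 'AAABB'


Expanding each <count><char> pair:
  4G -> 'GGGG'
  1A -> 'A'
  7A -> 'AAAAAAA'
  2E -> 'EE'

Decoded = GGGGAAAAAAAAEE


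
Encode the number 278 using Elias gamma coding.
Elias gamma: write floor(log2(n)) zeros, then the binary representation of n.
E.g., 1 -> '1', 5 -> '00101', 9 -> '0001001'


num_bits = floor(log2(278)) + 1 = 9
leading_zeros = num_bits - 1 = 8
binary(278) = 100010110

Elias gamma(278) = '00000000' + '100010110' = 00000000100010110 (17 bits)


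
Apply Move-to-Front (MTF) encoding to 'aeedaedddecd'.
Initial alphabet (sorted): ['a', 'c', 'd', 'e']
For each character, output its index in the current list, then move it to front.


MTF encoding:
'a': index 0 in ['a', 'c', 'd', 'e'] -> ['a', 'c', 'd', 'e']
'e': index 3 in ['a', 'c', 'd', 'e'] -> ['e', 'a', 'c', 'd']
'e': index 0 in ['e', 'a', 'c', 'd'] -> ['e', 'a', 'c', 'd']
'd': index 3 in ['e', 'a', 'c', 'd'] -> ['d', 'e', 'a', 'c']
'a': index 2 in ['d', 'e', 'a', 'c'] -> ['a', 'd', 'e', 'c']
'e': index 2 in ['a', 'd', 'e', 'c'] -> ['e', 'a', 'd', 'c']
'd': index 2 in ['e', 'a', 'd', 'c'] -> ['d', 'e', 'a', 'c']
'd': index 0 in ['d', 'e', 'a', 'c'] -> ['d', 'e', 'a', 'c']
'd': index 0 in ['d', 'e', 'a', 'c'] -> ['d', 'e', 'a', 'c']
'e': index 1 in ['d', 'e', 'a', 'c'] -> ['e', 'd', 'a', 'c']
'c': index 3 in ['e', 'd', 'a', 'c'] -> ['c', 'e', 'd', 'a']
'd': index 2 in ['c', 'e', 'd', 'a'] -> ['d', 'c', 'e', 'a']


Output: [0, 3, 0, 3, 2, 2, 2, 0, 0, 1, 3, 2]


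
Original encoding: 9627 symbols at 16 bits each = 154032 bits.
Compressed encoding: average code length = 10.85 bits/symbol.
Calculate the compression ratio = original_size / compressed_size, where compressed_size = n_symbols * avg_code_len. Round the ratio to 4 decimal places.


original_size = n_symbols * orig_bits = 9627 * 16 = 154032 bits
compressed_size = n_symbols * avg_code_len = 9627 * 10.85 = 104452.95 bits
ratio = original_size / compressed_size = 154032 / 104452.95 = 1.4747

Compression ratio = 1.4747


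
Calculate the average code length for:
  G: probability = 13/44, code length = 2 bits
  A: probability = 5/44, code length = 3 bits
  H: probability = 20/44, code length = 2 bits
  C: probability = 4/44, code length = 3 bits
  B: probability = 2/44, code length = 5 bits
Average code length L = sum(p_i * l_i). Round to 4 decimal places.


Weighted contributions p_i * l_i:
  G: (13/44) * 2 = 26/44
  A: (5/44) * 3 = 15/44
  H: (20/44) * 2 = 40/44
  C: (4/44) * 3 = 12/44
  B: (2/44) * 5 = 10/44
Sum = (26 + 15 + 40 + 12 + 10)/44 = 103/44

L = 103/44 = 2.3409 bits/symbol


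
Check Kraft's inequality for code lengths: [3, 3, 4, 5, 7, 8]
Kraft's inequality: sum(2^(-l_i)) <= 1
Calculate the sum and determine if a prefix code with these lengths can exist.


Sum = 2^(-3) + 2^(-3) + 2^(-4) + 2^(-5) + 2^(-7) + 2^(-8)
    = 0.125 + 0.125 + 0.0625 + 0.03125 + 0.0078125 + 0.00390625
    = 91/256 = 0.35546875
Since 0.35546875 <= 1, Kraft's inequality IS satisfied.
A prefix code with these lengths CAN exist.

Kraft sum = 0.35546875. Satisfied.


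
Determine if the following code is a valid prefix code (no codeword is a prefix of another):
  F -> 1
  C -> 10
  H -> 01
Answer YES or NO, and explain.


Checking each pair (does one codeword prefix another?):
  F='1' vs C='10': prefix -- VIOLATION

NO -- this is NOT a valid prefix code. F (1) is a prefix of C (10).


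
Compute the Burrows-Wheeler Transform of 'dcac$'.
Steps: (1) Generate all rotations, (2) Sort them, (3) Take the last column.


Rotations (sorted):
  0: $dcac -> last char: c
  1: ac$dc -> last char: c
  2: c$dca -> last char: a
  3: cac$d -> last char: d
  4: dcac$ -> last char: $


BWT = ccad$


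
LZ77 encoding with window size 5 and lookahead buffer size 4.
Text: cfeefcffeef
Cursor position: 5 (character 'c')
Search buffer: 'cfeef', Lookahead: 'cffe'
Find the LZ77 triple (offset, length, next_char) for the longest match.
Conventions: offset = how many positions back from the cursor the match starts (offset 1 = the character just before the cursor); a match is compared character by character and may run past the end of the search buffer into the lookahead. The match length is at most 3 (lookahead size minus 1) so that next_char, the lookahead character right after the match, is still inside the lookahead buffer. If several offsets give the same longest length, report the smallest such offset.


Try each offset into the search buffer:
  offset=1 (pos 4, char 'f'): match length 0
  offset=2 (pos 3, char 'e'): match length 0
  offset=3 (pos 2, char 'e'): match length 0
  offset=4 (pos 1, char 'f'): match length 0
  offset=5 (pos 0, char 'c'): match length 2
Longest match has length 2 at offset 5.
next_char = character at position 5 + 2 = 7 -> 'f'

Best match: offset=5, length=2 (matching 'cf' starting at position 0)
LZ77 triple: (5, 2, 'f')


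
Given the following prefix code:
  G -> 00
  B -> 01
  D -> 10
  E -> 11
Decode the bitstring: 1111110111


Decoding step by step:
Bits 11 -> E
Bits 11 -> E
Bits 11 -> E
Bits 01 -> B
Bits 11 -> E


Decoded message: EEEBE


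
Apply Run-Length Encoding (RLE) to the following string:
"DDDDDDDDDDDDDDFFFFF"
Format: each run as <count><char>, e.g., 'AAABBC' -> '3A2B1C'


Scanning runs left to right:
  i=0: run of 'D' x 14 -> '14D'
  i=14: run of 'F' x 5 -> '5F'

RLE = 14D5F


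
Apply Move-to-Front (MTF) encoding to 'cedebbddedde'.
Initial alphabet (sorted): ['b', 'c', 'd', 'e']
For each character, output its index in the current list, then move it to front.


MTF encoding:
'c': index 1 in ['b', 'c', 'd', 'e'] -> ['c', 'b', 'd', 'e']
'e': index 3 in ['c', 'b', 'd', 'e'] -> ['e', 'c', 'b', 'd']
'd': index 3 in ['e', 'c', 'b', 'd'] -> ['d', 'e', 'c', 'b']
'e': index 1 in ['d', 'e', 'c', 'b'] -> ['e', 'd', 'c', 'b']
'b': index 3 in ['e', 'd', 'c', 'b'] -> ['b', 'e', 'd', 'c']
'b': index 0 in ['b', 'e', 'd', 'c'] -> ['b', 'e', 'd', 'c']
'd': index 2 in ['b', 'e', 'd', 'c'] -> ['d', 'b', 'e', 'c']
'd': index 0 in ['d', 'b', 'e', 'c'] -> ['d', 'b', 'e', 'c']
'e': index 2 in ['d', 'b', 'e', 'c'] -> ['e', 'd', 'b', 'c']
'd': index 1 in ['e', 'd', 'b', 'c'] -> ['d', 'e', 'b', 'c']
'd': index 0 in ['d', 'e', 'b', 'c'] -> ['d', 'e', 'b', 'c']
'e': index 1 in ['d', 'e', 'b', 'c'] -> ['e', 'd', 'b', 'c']


Output: [1, 3, 3, 1, 3, 0, 2, 0, 2, 1, 0, 1]


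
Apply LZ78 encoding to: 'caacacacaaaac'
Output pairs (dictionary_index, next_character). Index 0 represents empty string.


LZ78 encoding steps:
Dictionary: {0: ''}
Step 1: w='' (idx 0), next='c' -> output (0, 'c'), add 'c' as idx 1
Step 2: w='' (idx 0), next='a' -> output (0, 'a'), add 'a' as idx 2
Step 3: w='a' (idx 2), next='c' -> output (2, 'c'), add 'ac' as idx 3
Step 4: w='ac' (idx 3), next='a' -> output (3, 'a'), add 'aca' as idx 4
Step 5: w='c' (idx 1), next='a' -> output (1, 'a'), add 'ca' as idx 5
Step 6: w='a' (idx 2), next='a' -> output (2, 'a'), add 'aa' as idx 6
Step 7: w='ac' (idx 3), end of input -> output (3, '')


Encoded: [(0, 'c'), (0, 'a'), (2, 'c'), (3, 'a'), (1, 'a'), (2, 'a'), (3, '')]


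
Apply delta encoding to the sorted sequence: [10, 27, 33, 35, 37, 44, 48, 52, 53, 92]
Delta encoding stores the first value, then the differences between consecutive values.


First value: 10
Deltas:
  27 - 10 = 17
  33 - 27 = 6
  35 - 33 = 2
  37 - 35 = 2
  44 - 37 = 7
  48 - 44 = 4
  52 - 48 = 4
  53 - 52 = 1
  92 - 53 = 39


Delta encoded: [10, 17, 6, 2, 2, 7, 4, 4, 1, 39]


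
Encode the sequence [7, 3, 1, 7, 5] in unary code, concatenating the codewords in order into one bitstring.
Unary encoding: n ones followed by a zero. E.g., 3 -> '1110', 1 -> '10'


Encode each number as n ones followed by a terminating 0:
  7 -> 11111110 (8 bits)
  3 -> 1110 (4 bits)
  1 -> 10 (2 bits)
  7 -> 11111110 (8 bits)
  5 -> 111110 (6 bits)
Total length = 8 + 4 + 2 + 8 + 6 = 28 bits.

Unary([7, 3, 1, 7, 5]) = 1111111011101011111110111110 (28 bits)


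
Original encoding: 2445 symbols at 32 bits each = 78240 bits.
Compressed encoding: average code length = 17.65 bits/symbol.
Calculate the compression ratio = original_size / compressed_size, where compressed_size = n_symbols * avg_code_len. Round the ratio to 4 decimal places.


original_size = n_symbols * orig_bits = 2445 * 32 = 78240 bits
compressed_size = n_symbols * avg_code_len = 2445 * 17.65 = 43154.25 bits
ratio = original_size / compressed_size = 78240 / 43154.25 = 1.813

Compression ratio = 1.813


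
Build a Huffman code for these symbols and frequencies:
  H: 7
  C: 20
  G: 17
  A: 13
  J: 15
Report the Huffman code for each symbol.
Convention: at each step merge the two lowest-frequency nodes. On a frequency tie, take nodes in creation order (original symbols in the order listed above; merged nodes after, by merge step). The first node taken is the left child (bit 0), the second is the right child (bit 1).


Huffman tree construction:
Step 1: Merge H(7) + A(13) = 20
Step 2: Merge J(15) + G(17) = 32
Step 3: Merge C(20) + (H+A)(20) = 40
Step 4: Merge (J+G)(32) + (C+(H+A))(40) = 72
Read each symbol's code off the tree from the root (left child = 0, right child = 1).

Codes:
  H: 110 (length 3)
  C: 10 (length 2)
  G: 01 (length 2)
  A: 111 (length 3)
  J: 00 (length 2)
Average code length: 164/72 = 2.2778 bits/symbol


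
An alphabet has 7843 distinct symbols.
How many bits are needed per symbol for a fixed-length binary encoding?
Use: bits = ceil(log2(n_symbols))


log2(7843) = 12.9372
Bracket: 2^12 = 4096 < 7843 <= 2^13 = 8192
So ceil(log2(7843)) = 13

bits = ceil(log2(7843)) = ceil(12.9372) = 13 bits


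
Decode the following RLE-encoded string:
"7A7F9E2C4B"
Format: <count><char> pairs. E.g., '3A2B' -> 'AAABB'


Expanding each <count><char> pair:
  7A -> 'AAAAAAA'
  7F -> 'FFFFFFF'
  9E -> 'EEEEEEEEE'
  2C -> 'CC'
  4B -> 'BBBB'

Decoded = AAAAAAAFFFFFFFEEEEEEEEECCBBBB


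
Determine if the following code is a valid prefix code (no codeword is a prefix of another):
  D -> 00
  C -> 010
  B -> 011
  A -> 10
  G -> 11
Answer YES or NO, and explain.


Checking each pair (does one codeword prefix another?):
  D='00' vs C='010': no prefix
  D='00' vs B='011': no prefix
  D='00' vs A='10': no prefix
  D='00' vs G='11': no prefix
  C='010' vs D='00': no prefix
  C='010' vs B='011': no prefix
  C='010' vs A='10': no prefix
  C='010' vs G='11': no prefix
  B='011' vs D='00': no prefix
  B='011' vs C='010': no prefix
  B='011' vs A='10': no prefix
  B='011' vs G='11': no prefix
  A='10' vs D='00': no prefix
  A='10' vs C='010': no prefix
  A='10' vs B='011': no prefix
  A='10' vs G='11': no prefix
  G='11' vs D='00': no prefix
  G='11' vs C='010': no prefix
  G='11' vs B='011': no prefix
  G='11' vs A='10': no prefix
No violation found over all pairs.

YES -- this is a valid prefix code. No codeword is a prefix of any other codeword.


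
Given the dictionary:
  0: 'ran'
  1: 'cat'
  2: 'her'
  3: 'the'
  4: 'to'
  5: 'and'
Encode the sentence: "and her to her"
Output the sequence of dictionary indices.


Look up each word in the dictionary:
  'and' -> 5
  'her' -> 2
  'to' -> 4
  'her' -> 2

Encoded: [5, 2, 4, 2]


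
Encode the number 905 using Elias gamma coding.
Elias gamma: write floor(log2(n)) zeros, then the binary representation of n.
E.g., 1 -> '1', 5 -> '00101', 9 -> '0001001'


num_bits = floor(log2(905)) + 1 = 10
leading_zeros = num_bits - 1 = 9
binary(905) = 1110001001

Elias gamma(905) = '000000000' + '1110001001' = 0000000001110001001 (19 bits)


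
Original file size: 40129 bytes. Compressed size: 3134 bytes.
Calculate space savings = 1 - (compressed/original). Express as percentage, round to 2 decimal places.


ratio = compressed/original = 3134/40129 = 0.078098
savings = 1 - ratio = 1 - 0.078098 = 0.921902
as a percentage: 0.921902 * 100 = 92.19%

Space savings = 1 - 3134/40129 = 92.19%


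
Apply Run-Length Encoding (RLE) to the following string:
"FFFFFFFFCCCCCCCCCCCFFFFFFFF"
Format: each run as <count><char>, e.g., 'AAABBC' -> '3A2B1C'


Scanning runs left to right:
  i=0: run of 'F' x 8 -> '8F'
  i=8: run of 'C' x 11 -> '11C'
  i=19: run of 'F' x 8 -> '8F'

RLE = 8F11C8F


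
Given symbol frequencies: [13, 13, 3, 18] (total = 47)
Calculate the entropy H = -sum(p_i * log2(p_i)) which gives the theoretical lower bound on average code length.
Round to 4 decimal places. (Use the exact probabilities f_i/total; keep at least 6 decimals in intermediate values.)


Per-symbol terms -p_i * log2(p_i) with p_i = f_i/47:
  p = 13/47 = 0.276596: log2(p) = -1.854149, -p*log2(p) = 0.512850
  p = 13/47 = 0.276596: log2(p) = -1.854149, -p*log2(p) = 0.512850
  p = 3/47 = 0.063830: log2(p) = -3.969626, -p*log2(p) = 0.253380
  p = 18/47 = 0.382979: log2(p) = -1.384664, -p*log2(p) = 0.530297
H = 0.512850 + 0.512850 + 0.253380 + 0.530297 = 1.809377

H = 1.8094 bits/symbol


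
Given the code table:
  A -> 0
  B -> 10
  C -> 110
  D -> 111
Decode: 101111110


Decoding:
10 -> B
111 -> D
111 -> D
0 -> A


Result: BDDA


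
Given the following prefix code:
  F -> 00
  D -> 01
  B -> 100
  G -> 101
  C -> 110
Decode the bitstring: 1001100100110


Decoding step by step:
Bits 100 -> B
Bits 110 -> C
Bits 01 -> D
Bits 00 -> F
Bits 110 -> C


Decoded message: BCDFC


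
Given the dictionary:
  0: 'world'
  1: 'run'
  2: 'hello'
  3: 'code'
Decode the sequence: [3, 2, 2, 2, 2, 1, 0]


Look up each index in the dictionary:
  3 -> 'code'
  2 -> 'hello'
  2 -> 'hello'
  2 -> 'hello'
  2 -> 'hello'
  1 -> 'run'
  0 -> 'world'

Decoded: "code hello hello hello hello run world"


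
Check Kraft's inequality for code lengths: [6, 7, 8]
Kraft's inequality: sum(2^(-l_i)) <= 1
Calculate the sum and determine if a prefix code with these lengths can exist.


Sum = 2^(-6) + 2^(-7) + 2^(-8)
    = 0.015625 + 0.0078125 + 0.00390625
    = 7/256 = 0.02734375
Since 0.02734375 <= 1, Kraft's inequality IS satisfied.
A prefix code with these lengths CAN exist.

Kraft sum = 0.02734375. Satisfied.


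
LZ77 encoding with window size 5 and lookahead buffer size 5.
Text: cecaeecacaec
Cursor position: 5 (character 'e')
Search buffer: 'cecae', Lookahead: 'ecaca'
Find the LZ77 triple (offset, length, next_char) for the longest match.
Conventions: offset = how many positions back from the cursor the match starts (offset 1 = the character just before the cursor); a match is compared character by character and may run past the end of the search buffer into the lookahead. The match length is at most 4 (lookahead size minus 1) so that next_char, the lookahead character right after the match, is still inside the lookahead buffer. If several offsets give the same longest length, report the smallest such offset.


Try each offset into the search buffer:
  offset=1 (pos 4, char 'e'): match length 1
  offset=2 (pos 3, char 'a'): match length 0
  offset=3 (pos 2, char 'c'): match length 0
  offset=4 (pos 1, char 'e'): match length 3
  offset=5 (pos 0, char 'c'): match length 0
Longest match has length 3 at offset 4.
next_char = character at position 5 + 3 = 8 -> 'c'

Best match: offset=4, length=3 (matching 'eca' starting at position 1)
LZ77 triple: (4, 3, 'c')


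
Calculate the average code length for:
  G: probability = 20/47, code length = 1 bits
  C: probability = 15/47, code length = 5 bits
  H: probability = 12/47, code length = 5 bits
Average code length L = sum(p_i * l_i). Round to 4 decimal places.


Weighted contributions p_i * l_i:
  G: (20/47) * 1 = 20/47
  C: (15/47) * 5 = 75/47
  H: (12/47) * 5 = 60/47
Sum = (20 + 75 + 60)/47 = 155/47

L = 155/47 = 3.2979 bits/symbol


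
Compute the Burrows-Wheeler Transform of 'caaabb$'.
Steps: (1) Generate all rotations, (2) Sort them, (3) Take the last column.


Rotations (sorted):
  0: $caaabb -> last char: b
  1: aaabb$c -> last char: c
  2: aabb$ca -> last char: a
  3: abb$caa -> last char: a
  4: b$caaab -> last char: b
  5: bb$caaa -> last char: a
  6: caaabb$ -> last char: $


BWT = bcaaba$


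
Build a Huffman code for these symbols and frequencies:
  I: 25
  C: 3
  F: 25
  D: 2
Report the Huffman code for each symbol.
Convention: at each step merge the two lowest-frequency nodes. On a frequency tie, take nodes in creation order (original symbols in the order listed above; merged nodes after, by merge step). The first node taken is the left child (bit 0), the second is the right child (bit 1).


Huffman tree construction:
Step 1: Merge D(2) + C(3) = 5
Step 2: Merge (D+C)(5) + I(25) = 30
Step 3: Merge F(25) + ((D+C)+I)(30) = 55
Read each symbol's code off the tree from the root (left child = 0, right child = 1).

Codes:
  I: 11 (length 2)
  C: 101 (length 3)
  F: 0 (length 1)
  D: 100 (length 3)
Average code length: 90/55 = 1.6364 bits/symbol


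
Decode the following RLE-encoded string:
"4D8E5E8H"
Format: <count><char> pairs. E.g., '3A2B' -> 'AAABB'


Expanding each <count><char> pair:
  4D -> 'DDDD'
  8E -> 'EEEEEEEE'
  5E -> 'EEEEE'
  8H -> 'HHHHHHHH'

Decoded = DDDDEEEEEEEEEEEEEHHHHHHHH


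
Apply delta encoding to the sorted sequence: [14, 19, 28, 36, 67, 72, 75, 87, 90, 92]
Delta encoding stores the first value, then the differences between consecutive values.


First value: 14
Deltas:
  19 - 14 = 5
  28 - 19 = 9
  36 - 28 = 8
  67 - 36 = 31
  72 - 67 = 5
  75 - 72 = 3
  87 - 75 = 12
  90 - 87 = 3
  92 - 90 = 2


Delta encoded: [14, 5, 9, 8, 31, 5, 3, 12, 3, 2]


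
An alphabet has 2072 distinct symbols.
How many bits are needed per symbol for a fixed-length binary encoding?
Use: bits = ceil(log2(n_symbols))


log2(2072) = 11.0168
Bracket: 2^11 = 2048 < 2072 <= 2^12 = 4096
So ceil(log2(2072)) = 12

bits = ceil(log2(2072)) = ceil(11.0168) = 12 bits


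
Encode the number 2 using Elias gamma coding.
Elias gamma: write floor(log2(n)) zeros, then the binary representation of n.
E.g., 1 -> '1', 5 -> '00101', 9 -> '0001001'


num_bits = floor(log2(2)) + 1 = 2
leading_zeros = num_bits - 1 = 1
binary(2) = 10

Elias gamma(2) = '0' + '10' = 010 (3 bits)


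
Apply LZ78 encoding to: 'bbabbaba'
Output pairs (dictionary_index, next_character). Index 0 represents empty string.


LZ78 encoding steps:
Dictionary: {0: ''}
Step 1: w='' (idx 0), next='b' -> output (0, 'b'), add 'b' as idx 1
Step 2: w='b' (idx 1), next='a' -> output (1, 'a'), add 'ba' as idx 2
Step 3: w='b' (idx 1), next='b' -> output (1, 'b'), add 'bb' as idx 3
Step 4: w='' (idx 0), next='a' -> output (0, 'a'), add 'a' as idx 4
Step 5: w='ba' (idx 2), end of input -> output (2, '')


Encoded: [(0, 'b'), (1, 'a'), (1, 'b'), (0, 'a'), (2, '')]


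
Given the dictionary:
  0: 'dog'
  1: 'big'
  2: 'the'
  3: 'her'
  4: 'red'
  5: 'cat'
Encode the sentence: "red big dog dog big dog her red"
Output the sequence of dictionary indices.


Look up each word in the dictionary:
  'red' -> 4
  'big' -> 1
  'dog' -> 0
  'dog' -> 0
  'big' -> 1
  'dog' -> 0
  'her' -> 3
  'red' -> 4

Encoded: [4, 1, 0, 0, 1, 0, 3, 4]


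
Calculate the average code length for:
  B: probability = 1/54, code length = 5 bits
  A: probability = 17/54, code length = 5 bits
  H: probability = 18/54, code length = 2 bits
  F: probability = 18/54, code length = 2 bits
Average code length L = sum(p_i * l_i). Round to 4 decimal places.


Weighted contributions p_i * l_i:
  B: (1/54) * 5 = 5/54
  A: (17/54) * 5 = 85/54
  H: (18/54) * 2 = 36/54
  F: (18/54) * 2 = 36/54
Sum = (5 + 85 + 36 + 36)/54 = 162/54

L = 162/54 = 3.0000 bits/symbol


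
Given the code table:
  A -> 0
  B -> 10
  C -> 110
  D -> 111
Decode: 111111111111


Decoding:
111 -> D
111 -> D
111 -> D
111 -> D


Result: DDDD


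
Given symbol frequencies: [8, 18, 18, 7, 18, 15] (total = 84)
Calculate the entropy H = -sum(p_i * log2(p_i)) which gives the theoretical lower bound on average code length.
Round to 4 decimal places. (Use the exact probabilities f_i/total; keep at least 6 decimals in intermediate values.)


Per-symbol terms -p_i * log2(p_i) with p_i = f_i/84:
  p = 8/84 = 0.095238: log2(p) = -3.392317, -p*log2(p) = 0.323078
  p = 18/84 = 0.214286: log2(p) = -2.222392, -p*log2(p) = 0.476227
  p = 18/84 = 0.214286: log2(p) = -2.222392, -p*log2(p) = 0.476227
  p = 7/84 = 0.083333: log2(p) = -3.584963, -p*log2(p) = 0.298747
  p = 18/84 = 0.214286: log2(p) = -2.222392, -p*log2(p) = 0.476227
  p = 15/84 = 0.178571: log2(p) = -2.485427, -p*log2(p) = 0.443826
H = 0.323078 + 0.476227 + 0.476227 + 0.298747 + 0.476227 + 0.443826 = 2.494332

H = 2.4943 bits/symbol


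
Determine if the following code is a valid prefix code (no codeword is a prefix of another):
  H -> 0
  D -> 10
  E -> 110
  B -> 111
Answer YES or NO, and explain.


Checking each pair (does one codeword prefix another?):
  H='0' vs D='10': no prefix
  H='0' vs E='110': no prefix
  H='0' vs B='111': no prefix
  D='10' vs H='0': no prefix
  D='10' vs E='110': no prefix
  D='10' vs B='111': no prefix
  E='110' vs H='0': no prefix
  E='110' vs D='10': no prefix
  E='110' vs B='111': no prefix
  B='111' vs H='0': no prefix
  B='111' vs D='10': no prefix
  B='111' vs E='110': no prefix
No violation found over all pairs.

YES -- this is a valid prefix code. No codeword is a prefix of any other codeword.


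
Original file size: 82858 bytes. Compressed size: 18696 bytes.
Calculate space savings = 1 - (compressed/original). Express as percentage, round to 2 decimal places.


ratio = compressed/original = 18696/82858 = 0.225639
savings = 1 - ratio = 1 - 0.225639 = 0.774361
as a percentage: 0.774361 * 100 = 77.44%

Space savings = 1 - 18696/82858 = 77.44%


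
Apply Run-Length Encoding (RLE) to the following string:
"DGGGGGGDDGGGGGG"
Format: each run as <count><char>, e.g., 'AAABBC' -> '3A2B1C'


Scanning runs left to right:
  i=0: run of 'D' x 1 -> '1D'
  i=1: run of 'G' x 6 -> '6G'
  i=7: run of 'D' x 2 -> '2D'
  i=9: run of 'G' x 6 -> '6G'

RLE = 1D6G2D6G


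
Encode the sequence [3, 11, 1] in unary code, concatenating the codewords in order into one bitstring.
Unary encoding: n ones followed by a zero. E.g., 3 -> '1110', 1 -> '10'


Encode each number as n ones followed by a terminating 0:
  3 -> 1110 (4 bits)
  11 -> 111111111110 (12 bits)
  1 -> 10 (2 bits)
Total length = 4 + 12 + 2 = 18 bits.

Unary([3, 11, 1]) = 111011111111111010 (18 bits)


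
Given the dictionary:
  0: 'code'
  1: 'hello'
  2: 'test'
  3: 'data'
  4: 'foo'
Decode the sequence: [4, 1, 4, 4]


Look up each index in the dictionary:
  4 -> 'foo'
  1 -> 'hello'
  4 -> 'foo'
  4 -> 'foo'

Decoded: "foo hello foo foo"


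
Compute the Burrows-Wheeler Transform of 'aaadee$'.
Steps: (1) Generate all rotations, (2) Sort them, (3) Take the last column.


Rotations (sorted):
  0: $aaadee -> last char: e
  1: aaadee$ -> last char: $
  2: aadee$a -> last char: a
  3: adee$aa -> last char: a
  4: dee$aaa -> last char: a
  5: e$aaade -> last char: e
  6: ee$aaad -> last char: d


BWT = e$aaaed


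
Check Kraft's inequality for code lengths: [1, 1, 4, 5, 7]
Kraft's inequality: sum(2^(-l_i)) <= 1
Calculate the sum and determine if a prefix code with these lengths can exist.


Sum = 2^(-1) + 2^(-1) + 2^(-4) + 2^(-5) + 2^(-7)
    = 0.5 + 0.5 + 0.0625 + 0.03125 + 0.0078125
    = 141/128 = 1.1015625
Since 1.1015625 > 1, Kraft's inequality is NOT satisfied.
A prefix code with these lengths CANNOT exist.

Kraft sum = 1.1015625. Not satisfied.


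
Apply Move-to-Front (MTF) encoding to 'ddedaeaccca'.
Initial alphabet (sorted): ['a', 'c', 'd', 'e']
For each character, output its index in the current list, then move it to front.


MTF encoding:
'd': index 2 in ['a', 'c', 'd', 'e'] -> ['d', 'a', 'c', 'e']
'd': index 0 in ['d', 'a', 'c', 'e'] -> ['d', 'a', 'c', 'e']
'e': index 3 in ['d', 'a', 'c', 'e'] -> ['e', 'd', 'a', 'c']
'd': index 1 in ['e', 'd', 'a', 'c'] -> ['d', 'e', 'a', 'c']
'a': index 2 in ['d', 'e', 'a', 'c'] -> ['a', 'd', 'e', 'c']
'e': index 2 in ['a', 'd', 'e', 'c'] -> ['e', 'a', 'd', 'c']
'a': index 1 in ['e', 'a', 'd', 'c'] -> ['a', 'e', 'd', 'c']
'c': index 3 in ['a', 'e', 'd', 'c'] -> ['c', 'a', 'e', 'd']
'c': index 0 in ['c', 'a', 'e', 'd'] -> ['c', 'a', 'e', 'd']
'c': index 0 in ['c', 'a', 'e', 'd'] -> ['c', 'a', 'e', 'd']
'a': index 1 in ['c', 'a', 'e', 'd'] -> ['a', 'c', 'e', 'd']


Output: [2, 0, 3, 1, 2, 2, 1, 3, 0, 0, 1]


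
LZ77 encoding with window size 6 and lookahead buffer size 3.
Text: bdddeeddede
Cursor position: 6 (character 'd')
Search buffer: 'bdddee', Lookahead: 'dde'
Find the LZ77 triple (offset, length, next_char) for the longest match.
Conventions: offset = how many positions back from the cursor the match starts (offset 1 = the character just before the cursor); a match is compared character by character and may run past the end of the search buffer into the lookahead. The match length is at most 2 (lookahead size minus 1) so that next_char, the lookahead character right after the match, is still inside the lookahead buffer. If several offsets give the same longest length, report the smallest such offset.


Try each offset into the search buffer:
  offset=1 (pos 5, char 'e'): match length 0
  offset=2 (pos 4, char 'e'): match length 0
  offset=3 (pos 3, char 'd'): match length 1
  offset=4 (pos 2, char 'd'): match length 2
  offset=5 (pos 1, char 'd'): match length 2
  offset=6 (pos 0, char 'b'): match length 0
Longest match has length 2, found at offsets 4, 5; take the smallest, offset 4.
next_char = character at position 6 + 2 = 8 -> 'e'

Best match: offset=4, length=2 (matching 'dd' starting at position 2)
LZ77 triple: (4, 2, 'e')


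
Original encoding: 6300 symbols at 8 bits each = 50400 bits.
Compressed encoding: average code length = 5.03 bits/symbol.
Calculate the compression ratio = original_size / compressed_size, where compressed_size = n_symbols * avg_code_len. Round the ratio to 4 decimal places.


original_size = n_symbols * orig_bits = 6300 * 8 = 50400 bits
compressed_size = n_symbols * avg_code_len = 6300 * 5.03 = 31689.0 bits
ratio = original_size / compressed_size = 50400 / 31689.0 = 1.5905

Compression ratio = 1.5905


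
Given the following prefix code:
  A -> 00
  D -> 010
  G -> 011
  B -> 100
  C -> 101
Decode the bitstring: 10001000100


Decoding step by step:
Bits 100 -> B
Bits 010 -> D
Bits 00 -> A
Bits 100 -> B


Decoded message: BDAB


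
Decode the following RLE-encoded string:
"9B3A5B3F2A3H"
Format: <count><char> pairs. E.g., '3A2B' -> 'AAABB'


Expanding each <count><char> pair:
  9B -> 'BBBBBBBBB'
  3A -> 'AAA'
  5B -> 'BBBBB'
  3F -> 'FFF'
  2A -> 'AA'
  3H -> 'HHH'

Decoded = BBBBBBBBBAAABBBBBFFFAAHHH


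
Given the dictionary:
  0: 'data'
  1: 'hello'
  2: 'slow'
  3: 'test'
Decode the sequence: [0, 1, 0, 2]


Look up each index in the dictionary:
  0 -> 'data'
  1 -> 'hello'
  0 -> 'data'
  2 -> 'slow'

Decoded: "data hello data slow"


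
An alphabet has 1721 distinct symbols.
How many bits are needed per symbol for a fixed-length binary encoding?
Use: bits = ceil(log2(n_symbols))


log2(1721) = 10.749
Bracket: 2^10 = 1024 < 1721 <= 2^11 = 2048
So ceil(log2(1721)) = 11

bits = ceil(log2(1721)) = ceil(10.749) = 11 bits
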